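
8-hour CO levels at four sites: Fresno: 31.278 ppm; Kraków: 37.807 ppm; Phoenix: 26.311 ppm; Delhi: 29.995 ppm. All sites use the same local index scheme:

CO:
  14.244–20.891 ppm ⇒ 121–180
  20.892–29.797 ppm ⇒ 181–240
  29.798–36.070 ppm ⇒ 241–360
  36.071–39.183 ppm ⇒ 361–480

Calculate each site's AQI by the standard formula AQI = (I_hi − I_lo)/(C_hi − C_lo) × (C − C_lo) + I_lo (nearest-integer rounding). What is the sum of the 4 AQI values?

1158

Fresno: 31.278 lies in 29.798–36.070, so I_lo=241, I_hi=360, C_lo=29.798, C_hi=36.070.
(360−241)/(36.070−29.798) × (31.278−29.798) + 241 = 119/6.272 × 1.480 + 241 ≈ 269.08 → 269.
Kraków 37.807: bracket 36.071–39.183 → index 361–480; slope 119/3.112, offset 1.736.
AQI = 361 + 119/3.112·1.736 ≈ 427.38 ⇒ 427.
Phoenix: 26.311 ∈ [20.892, 29.797] ↔ index [181, 240].
181 + (26.311−20.892)·(240−181)/(29.797−20.892) = 181 + 5.419·59/8.905 ≈ 216.90, so AQI = 217.
Delhi: 29.995 lies in 29.798–36.070, so I_lo=241, I_hi=360, C_lo=29.798, C_hi=36.070.
(360−241)/(36.070−29.798) × (29.995−29.798) + 241 = 119/6.272 × 0.197 + 241 ≈ 244.74 → 245.
AQIs: Fresno=269, Kraków=427, Phoenix=217, Delhi=245. Sum = 269 + 427 + 217 + 245 = 1158.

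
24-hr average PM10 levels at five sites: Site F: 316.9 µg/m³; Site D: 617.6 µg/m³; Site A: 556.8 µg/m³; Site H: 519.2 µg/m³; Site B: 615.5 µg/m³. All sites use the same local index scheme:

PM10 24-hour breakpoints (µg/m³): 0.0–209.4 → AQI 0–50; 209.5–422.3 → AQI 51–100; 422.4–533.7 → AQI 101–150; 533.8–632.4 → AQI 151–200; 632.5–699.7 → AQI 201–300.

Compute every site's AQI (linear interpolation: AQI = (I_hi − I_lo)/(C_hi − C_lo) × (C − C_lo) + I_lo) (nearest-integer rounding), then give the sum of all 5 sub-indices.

767

Site F 316.9: bracket 209.5–422.3 → index 51–100; slope 49/212.8, offset 107.4.
AQI = 51 + 49/212.8·107.4 ≈ 75.73 ⇒ 76.
Site D: row 533.8–632.4 (AQI 151–200). (200−151)·(617.6−533.8)/(632.4−533.8) + 151 = 49·83.8/98.6 + 151 ≈ 192.65 → 193.
Site A: 556.8 ∈ [533.8, 632.4] ↔ index [151, 200].
151 + (556.8−533.8)·(200−151)/(632.4−533.8) = 151 + 23.0·49/98.6 ≈ 162.43, so AQI = 162.
Site H: 519.2 lies in 422.4–533.7, so I_lo=101, I_hi=150, C_lo=422.4, C_hi=533.7.
(150−101)/(533.7−422.4) × (519.2−422.4) + 101 = 49/111.3 × 96.8 + 101 ≈ 143.62 → 144.
Site B: 615.5 lies in 533.8–632.4, so I_lo=151, I_hi=200, C_lo=533.8, C_hi=632.4.
(200−151)/(632.4−533.8) × (615.5−533.8) + 151 = 49/98.6 × 81.7 + 151 ≈ 191.60 → 192.
AQIs: Site F=76, Site D=193, Site A=162, Site H=144, Site B=192. Sum = 76 + 193 + 162 + 144 + 192 = 767.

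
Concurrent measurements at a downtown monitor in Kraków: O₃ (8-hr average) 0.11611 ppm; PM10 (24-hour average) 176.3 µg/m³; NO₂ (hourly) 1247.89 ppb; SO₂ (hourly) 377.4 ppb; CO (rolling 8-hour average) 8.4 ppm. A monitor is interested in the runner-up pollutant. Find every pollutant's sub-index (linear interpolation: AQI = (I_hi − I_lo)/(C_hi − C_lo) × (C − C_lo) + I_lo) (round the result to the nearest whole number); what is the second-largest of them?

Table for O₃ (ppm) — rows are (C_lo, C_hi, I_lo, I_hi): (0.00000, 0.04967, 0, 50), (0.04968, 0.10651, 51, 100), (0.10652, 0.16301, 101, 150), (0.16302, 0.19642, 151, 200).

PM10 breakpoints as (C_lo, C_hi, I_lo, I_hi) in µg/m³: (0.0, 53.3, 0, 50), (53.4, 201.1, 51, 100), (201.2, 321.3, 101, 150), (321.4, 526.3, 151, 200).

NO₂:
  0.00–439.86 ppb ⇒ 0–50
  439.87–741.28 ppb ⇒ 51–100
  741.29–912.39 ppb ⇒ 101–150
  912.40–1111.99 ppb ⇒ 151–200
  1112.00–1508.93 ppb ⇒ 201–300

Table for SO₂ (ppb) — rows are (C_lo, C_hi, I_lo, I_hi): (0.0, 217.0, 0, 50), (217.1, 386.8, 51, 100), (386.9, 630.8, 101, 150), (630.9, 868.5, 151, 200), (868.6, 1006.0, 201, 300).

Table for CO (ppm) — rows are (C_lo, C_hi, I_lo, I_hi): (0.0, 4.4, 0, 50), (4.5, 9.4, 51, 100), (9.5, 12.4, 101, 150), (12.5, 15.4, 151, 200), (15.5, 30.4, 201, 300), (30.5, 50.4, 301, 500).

O₃ 0.11611: bracket 0.10652–0.16301 → index 101–150; slope 49/0.05649, offset 0.00959.
AQI = 101 + 49/0.05649·0.00959 ≈ 109.32 ⇒ 109.
PM10: 176.3 ∈ [53.4, 201.1] ↔ index [51, 100].
51 + (176.3−53.4)·(100−51)/(201.1−53.4) = 51 + 122.9·49/147.7 ≈ 91.77, so AQI = 92.
NO₂: 1247.89 lies in 1112.00–1508.93, so I_lo=201, I_hi=300, C_lo=1112.00, C_hi=1508.93.
(300−201)/(1508.93−1112.00) × (1247.89−1112.00) + 201 = 99/396.93 × 135.89 + 201 ≈ 234.89 → 235.
SO₂: row 217.1–386.8 (AQI 51–100). (100−51)·(377.4−217.1)/(386.8−217.1) + 51 = 49·160.3/169.7 + 51 ≈ 97.29 → 97.
CO: row 4.5–9.4 (AQI 51–100). (100−51)·(8.4−4.5)/(9.4−4.5) + 51 = 49·3.9/4.9 + 51 ≈ 90.00 → 90.
Sub-indices: O₃→109, PM10→92, NO₂→235, SO₂→97, CO→90. Ranked high→low: 235, 109, 97, 92, 90. Second-highest sub-index = 109.

109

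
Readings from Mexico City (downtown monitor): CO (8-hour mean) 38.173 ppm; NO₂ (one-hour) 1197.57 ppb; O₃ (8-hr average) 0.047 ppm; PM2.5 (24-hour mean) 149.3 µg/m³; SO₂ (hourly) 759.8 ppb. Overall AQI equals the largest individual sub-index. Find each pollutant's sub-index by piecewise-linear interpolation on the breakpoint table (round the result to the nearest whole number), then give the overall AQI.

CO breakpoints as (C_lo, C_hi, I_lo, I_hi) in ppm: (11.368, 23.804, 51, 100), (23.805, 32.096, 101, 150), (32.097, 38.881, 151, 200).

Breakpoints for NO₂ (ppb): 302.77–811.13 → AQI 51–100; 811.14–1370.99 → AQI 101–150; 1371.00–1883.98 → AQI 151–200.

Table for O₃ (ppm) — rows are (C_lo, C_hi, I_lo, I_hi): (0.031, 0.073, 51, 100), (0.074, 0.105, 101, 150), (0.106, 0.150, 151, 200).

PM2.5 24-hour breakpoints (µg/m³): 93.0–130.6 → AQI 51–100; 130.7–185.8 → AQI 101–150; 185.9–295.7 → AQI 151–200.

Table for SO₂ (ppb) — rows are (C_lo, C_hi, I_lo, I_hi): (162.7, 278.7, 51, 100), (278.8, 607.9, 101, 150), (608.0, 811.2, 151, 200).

CO 38.173: bracket 32.097–38.881 → index 151–200; slope 49/6.784, offset 6.076.
AQI = 151 + 49/6.784·6.076 ≈ 194.89 ⇒ 195.
NO₂ 1197.57: bracket 811.14–1370.99 → index 101–150; slope 49/559.85, offset 386.43.
AQI = 101 + 49/559.85·386.43 ≈ 134.82 ⇒ 135.
O₃ 0.047: bracket 0.031–0.073 → index 51–100; slope 49/0.042, offset 0.016.
AQI = 51 + 49/0.042·0.016 ≈ 69.67 ⇒ 70.
PM2.5: 149.3 lies in 130.7–185.8, so I_lo=101, I_hi=150, C_lo=130.7, C_hi=185.8.
(150−101)/(185.8−130.7) × (149.3−130.7) + 101 = 49/55.1 × 18.6 + 101 ≈ 117.54 → 118.
SO₂: row 608.0–811.2 (AQI 151–200). (200−151)·(759.8−608.0)/(811.2−608.0) + 151 = 49·151.8/203.2 + 151 ≈ 187.61 → 188.
Sub-indices: CO→195, NO₂→135, O₃→70, PM2.5→118, SO₂→188. Overall AQI = max = 195; dominant pollutant is CO.
AQI 195: Unhealthy.

195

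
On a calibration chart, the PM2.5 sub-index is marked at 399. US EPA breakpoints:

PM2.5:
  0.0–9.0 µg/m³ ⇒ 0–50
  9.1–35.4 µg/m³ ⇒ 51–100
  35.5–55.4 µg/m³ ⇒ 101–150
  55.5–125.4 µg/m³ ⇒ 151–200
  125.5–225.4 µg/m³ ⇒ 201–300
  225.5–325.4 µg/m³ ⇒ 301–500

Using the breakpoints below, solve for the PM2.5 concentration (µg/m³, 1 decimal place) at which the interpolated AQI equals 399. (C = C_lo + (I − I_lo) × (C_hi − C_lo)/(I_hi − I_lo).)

AQI 399 lies in the 301–500 band, which corresponds to 225.5–325.4 µg/m³.
C = 225.5 + (399−301)×(325.4−225.5)/(500−301) = 225.5 + 98×99.9/199 ≈ 274.697 µg/m³ → 274.7 µg/m³ to 1 dp.

274.7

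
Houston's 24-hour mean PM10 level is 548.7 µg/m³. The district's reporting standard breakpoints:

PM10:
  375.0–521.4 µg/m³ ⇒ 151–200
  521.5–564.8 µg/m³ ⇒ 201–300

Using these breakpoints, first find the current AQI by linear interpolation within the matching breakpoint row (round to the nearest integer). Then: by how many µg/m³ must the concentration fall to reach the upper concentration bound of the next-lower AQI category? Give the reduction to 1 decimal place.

27.3

PM10: row 521.5–564.8 (AQI 201–300). (300−201)·(548.7−521.5)/(564.8−521.5) + 201 = 99·27.2/43.3 + 201 ≈ 263.19 → 263.
Current AQI 263 is in the Very Unhealthy range (201–300). The next-lower category tops out at AQI 200, whose upper concentration bound is 521.4 µg/m³.
Reduction needed = 548.7 − 521.4 = 27.3 µg/m³.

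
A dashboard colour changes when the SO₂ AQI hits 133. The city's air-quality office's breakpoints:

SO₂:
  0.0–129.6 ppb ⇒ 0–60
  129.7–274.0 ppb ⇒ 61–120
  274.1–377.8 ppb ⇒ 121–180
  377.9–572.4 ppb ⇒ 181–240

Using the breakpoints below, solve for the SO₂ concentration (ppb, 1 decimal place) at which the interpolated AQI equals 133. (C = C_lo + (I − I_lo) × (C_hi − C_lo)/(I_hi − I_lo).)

AQI 133 lies in the 121–180 band, which corresponds to 274.1–377.8 ppb.
C = 274.1 + (133−121)×(377.8−274.1)/(180−121) = 274.1 + 12×103.7/59 ≈ 295.192 ppb → 295.2 ppb to 1 dp.

295.2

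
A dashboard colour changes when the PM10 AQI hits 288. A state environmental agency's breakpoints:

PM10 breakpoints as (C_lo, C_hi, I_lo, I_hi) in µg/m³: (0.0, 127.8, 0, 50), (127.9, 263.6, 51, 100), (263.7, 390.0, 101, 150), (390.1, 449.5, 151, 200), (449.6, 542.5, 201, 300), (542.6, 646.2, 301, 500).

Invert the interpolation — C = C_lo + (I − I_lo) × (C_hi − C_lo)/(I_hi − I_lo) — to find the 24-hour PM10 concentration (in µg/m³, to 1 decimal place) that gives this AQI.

531.2

AQI 288 lies in the 201–300 band, which corresponds to 449.6–542.5 µg/m³.
C = 449.6 + (288−201)×(542.5−449.6)/(300−201) = 449.6 + 87×92.9/99 ≈ 531.239 µg/m³ → 531.2 µg/m³ to 1 dp.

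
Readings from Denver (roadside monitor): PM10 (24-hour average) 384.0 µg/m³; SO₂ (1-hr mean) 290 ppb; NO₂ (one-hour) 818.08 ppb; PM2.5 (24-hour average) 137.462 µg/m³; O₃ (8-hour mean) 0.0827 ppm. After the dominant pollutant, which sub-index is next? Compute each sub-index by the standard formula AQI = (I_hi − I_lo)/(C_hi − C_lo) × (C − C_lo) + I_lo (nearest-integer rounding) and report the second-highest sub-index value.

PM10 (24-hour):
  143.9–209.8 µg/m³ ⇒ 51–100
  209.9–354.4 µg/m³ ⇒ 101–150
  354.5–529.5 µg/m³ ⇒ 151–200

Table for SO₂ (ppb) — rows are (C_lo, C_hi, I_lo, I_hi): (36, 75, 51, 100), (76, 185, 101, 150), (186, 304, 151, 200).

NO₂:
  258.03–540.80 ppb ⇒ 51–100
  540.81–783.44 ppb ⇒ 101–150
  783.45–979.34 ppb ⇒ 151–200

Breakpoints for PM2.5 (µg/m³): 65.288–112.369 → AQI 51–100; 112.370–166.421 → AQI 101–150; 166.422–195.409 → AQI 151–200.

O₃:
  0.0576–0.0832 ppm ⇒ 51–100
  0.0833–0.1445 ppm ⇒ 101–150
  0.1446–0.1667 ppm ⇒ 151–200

PM10: 384.0 lies in 354.5–529.5, so I_lo=151, I_hi=200, C_lo=354.5, C_hi=529.5.
(200−151)/(529.5−354.5) × (384.0−354.5) + 151 = 49/175.0 × 29.5 + 151 ≈ 159.26 → 159.
SO₂: 290 lies in 186–304, so I_lo=151, I_hi=200, C_lo=186, C_hi=304.
(200−151)/(304−186) × (290−186) + 151 = 49/118 × 104 + 151 ≈ 194.19 → 194.
NO₂: 818.08 ∈ [783.45, 979.34] ↔ index [151, 200].
151 + (818.08−783.45)·(200−151)/(979.34−783.45) = 151 + 34.63·49/195.89 ≈ 159.66, so AQI = 160.
PM2.5 137.462: bracket 112.370–166.421 → index 101–150; slope 49/54.051, offset 25.092.
AQI = 101 + 49/54.051·25.092 ≈ 123.75 ⇒ 124.
O₃: 0.0827 lies in 0.0576–0.0832, so I_lo=51, I_hi=100, C_lo=0.0576, C_hi=0.0832.
(100−51)/(0.0832−0.0576) × (0.0827−0.0576) + 51 = 49/0.0256 × 0.0251 + 51 ≈ 99.04 → 99.
Sub-indices: PM10→159, SO₂→194, NO₂→160, PM2.5→124, O₃→99. Ranked high→low: 194, 160, 159, 124, 99. Second-highest sub-index = 160.

160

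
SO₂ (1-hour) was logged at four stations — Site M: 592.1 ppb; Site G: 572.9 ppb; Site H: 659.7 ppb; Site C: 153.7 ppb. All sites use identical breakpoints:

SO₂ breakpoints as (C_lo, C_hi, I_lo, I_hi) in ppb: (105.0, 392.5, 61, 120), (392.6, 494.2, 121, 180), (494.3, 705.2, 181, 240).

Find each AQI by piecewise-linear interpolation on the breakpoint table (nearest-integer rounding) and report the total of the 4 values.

Site M 592.1: bracket 494.3–705.2 → index 181–240; slope 59/210.9, offset 97.8.
AQI = 181 + 59/210.9·97.8 ≈ 208.36 ⇒ 208.
Site G: row 494.3–705.2 (AQI 181–240). (240−181)·(572.9−494.3)/(705.2−494.3) + 181 = 59·78.6/210.9 + 181 ≈ 202.99 → 203.
Site H: row 494.3–705.2 (AQI 181–240). (240−181)·(659.7−494.3)/(705.2−494.3) + 181 = 59·165.4/210.9 + 181 ≈ 227.27 → 227.
Site C: 153.7 lies in 105.0–392.5, so I_lo=61, I_hi=120, C_lo=105.0, C_hi=392.5.
(120−61)/(392.5−105.0) × (153.7−105.0) + 61 = 59/287.5 × 48.7 + 61 ≈ 70.99 → 71.
AQIs: Site M=208, Site G=203, Site H=227, Site C=71. Sum = 208 + 203 + 227 + 71 = 709.

709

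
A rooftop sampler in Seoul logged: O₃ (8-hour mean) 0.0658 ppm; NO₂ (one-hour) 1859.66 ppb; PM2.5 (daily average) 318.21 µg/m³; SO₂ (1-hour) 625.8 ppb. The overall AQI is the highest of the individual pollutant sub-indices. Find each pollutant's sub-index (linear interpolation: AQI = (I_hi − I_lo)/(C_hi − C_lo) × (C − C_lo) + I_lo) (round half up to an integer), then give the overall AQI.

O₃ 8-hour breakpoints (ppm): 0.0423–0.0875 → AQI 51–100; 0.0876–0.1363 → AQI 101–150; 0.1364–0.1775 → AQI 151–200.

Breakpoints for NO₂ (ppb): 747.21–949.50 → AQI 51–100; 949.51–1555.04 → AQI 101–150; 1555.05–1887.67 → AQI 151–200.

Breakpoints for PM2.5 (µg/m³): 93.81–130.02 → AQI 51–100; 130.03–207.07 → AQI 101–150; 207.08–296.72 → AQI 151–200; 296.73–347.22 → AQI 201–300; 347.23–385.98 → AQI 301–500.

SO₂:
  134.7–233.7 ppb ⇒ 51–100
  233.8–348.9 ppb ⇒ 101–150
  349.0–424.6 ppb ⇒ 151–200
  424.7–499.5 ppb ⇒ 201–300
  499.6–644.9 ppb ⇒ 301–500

O₃: 0.0658 lies in 0.0423–0.0875, so I_lo=51, I_hi=100, C_lo=0.0423, C_hi=0.0875.
(100−51)/(0.0875−0.0423) × (0.0658−0.0423) + 51 = 49/0.0452 × 0.0235 + 51 ≈ 76.48 → 76.
NO₂ 1859.66: bracket 1555.05–1887.67 → index 151–200; slope 49/332.62, offset 304.61.
AQI = 151 + 49/332.62·304.61 ≈ 195.87 ⇒ 196.
PM2.5: 318.21 ∈ [296.73, 347.22] ↔ index [201, 300].
201 + (318.21−296.73)·(300−201)/(347.22−296.73) = 201 + 21.48·99/50.49 ≈ 243.12, so AQI = 243.
SO₂: 625.8 lies in 499.6–644.9, so I_lo=301, I_hi=500, C_lo=499.6, C_hi=644.9.
(500−301)/(644.9−499.6) × (625.8−499.6) + 301 = 199/145.3 × 126.2 + 301 ≈ 473.84 → 474.
Sub-indices: O₃→76, NO₂→196, PM2.5→243, SO₂→474. Overall AQI = max = 474; dominant pollutant is SO₂.
AQI 474: Hazardous.

474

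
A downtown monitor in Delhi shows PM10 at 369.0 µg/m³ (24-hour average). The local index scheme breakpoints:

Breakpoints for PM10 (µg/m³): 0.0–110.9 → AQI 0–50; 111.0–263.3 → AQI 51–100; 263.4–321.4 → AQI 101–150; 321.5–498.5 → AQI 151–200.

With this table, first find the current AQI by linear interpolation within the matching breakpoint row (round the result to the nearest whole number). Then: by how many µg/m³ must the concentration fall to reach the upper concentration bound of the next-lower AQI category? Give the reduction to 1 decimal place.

47.6

PM10 369.0: bracket 321.5–498.5 → index 151–200; slope 49/177.0, offset 47.5.
AQI = 151 + 49/177.0·47.5 ≈ 164.15 ⇒ 164.
Current AQI 164 is in the Unhealthy range (151–200). The next-lower category tops out at AQI 150, whose upper concentration bound is 321.4 µg/m³.
Reduction needed = 369.0 − 321.4 = 47.6 µg/m³.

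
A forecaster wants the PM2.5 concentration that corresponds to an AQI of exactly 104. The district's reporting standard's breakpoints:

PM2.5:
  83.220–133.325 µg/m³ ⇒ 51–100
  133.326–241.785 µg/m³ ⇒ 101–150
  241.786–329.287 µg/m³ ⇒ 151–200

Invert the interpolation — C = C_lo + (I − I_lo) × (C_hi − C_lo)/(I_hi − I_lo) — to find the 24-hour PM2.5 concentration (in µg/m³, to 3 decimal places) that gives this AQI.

AQI 104 lies in the 101–150 band, which corresponds to 133.326–241.785 µg/m³.
C = 133.326 + (104−101)×(241.785−133.326)/(150−101) = 133.326 + 3×108.459/49 ≈ 139.96635 µg/m³ → 139.966 µg/m³ to 3 dp.

139.966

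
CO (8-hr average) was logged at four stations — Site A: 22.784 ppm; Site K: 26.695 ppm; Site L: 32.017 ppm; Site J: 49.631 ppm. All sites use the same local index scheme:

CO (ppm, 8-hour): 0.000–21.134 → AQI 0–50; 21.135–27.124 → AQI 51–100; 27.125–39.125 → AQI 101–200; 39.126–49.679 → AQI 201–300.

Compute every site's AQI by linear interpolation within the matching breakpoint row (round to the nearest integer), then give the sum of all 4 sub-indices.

Site A: row 21.135–27.124 (AQI 51–100). (100−51)·(22.784−21.135)/(27.124−21.135) + 51 = 49·1.649/5.989 + 51 ≈ 64.49 → 64.
Site K 26.695: bracket 21.135–27.124 → index 51–100; slope 49/5.989, offset 5.560.
AQI = 51 + 49/5.989·5.560 ≈ 96.49 ⇒ 96.
Site L: 32.017 ∈ [27.125, 39.125] ↔ index [101, 200].
101 + (32.017−27.125)·(200−101)/(39.125−27.125) = 101 + 4.892·99/12.000 ≈ 141.36, so AQI = 141.
Site J 49.631: bracket 39.126–49.679 → index 201–300; slope 99/10.553, offset 10.505.
AQI = 201 + 99/10.553·10.505 ≈ 299.55 ⇒ 300.
AQIs: Site A=64, Site K=96, Site L=141, Site J=300. Sum = 64 + 96 + 141 + 300 = 601.

601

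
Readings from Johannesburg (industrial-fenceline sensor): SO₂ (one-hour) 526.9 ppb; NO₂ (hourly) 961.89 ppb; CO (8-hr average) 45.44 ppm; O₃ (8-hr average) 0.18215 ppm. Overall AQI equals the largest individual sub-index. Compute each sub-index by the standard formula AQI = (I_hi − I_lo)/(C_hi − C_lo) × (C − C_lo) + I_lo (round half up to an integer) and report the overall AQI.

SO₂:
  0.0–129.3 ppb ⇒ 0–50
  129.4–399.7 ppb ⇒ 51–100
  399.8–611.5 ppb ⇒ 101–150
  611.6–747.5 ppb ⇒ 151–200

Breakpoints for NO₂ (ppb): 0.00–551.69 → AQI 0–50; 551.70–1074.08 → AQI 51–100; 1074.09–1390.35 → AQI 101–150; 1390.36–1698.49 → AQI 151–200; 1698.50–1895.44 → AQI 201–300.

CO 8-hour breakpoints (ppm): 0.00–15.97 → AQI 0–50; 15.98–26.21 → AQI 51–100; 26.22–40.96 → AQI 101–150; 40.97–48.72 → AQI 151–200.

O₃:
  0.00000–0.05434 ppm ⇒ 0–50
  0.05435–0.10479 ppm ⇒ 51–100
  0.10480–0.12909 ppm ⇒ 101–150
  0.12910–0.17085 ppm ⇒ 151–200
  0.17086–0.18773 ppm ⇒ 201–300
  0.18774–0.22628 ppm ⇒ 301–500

SO₂ 526.9: bracket 399.8–611.5 → index 101–150; slope 49/211.7, offset 127.1.
AQI = 101 + 49/211.7·127.1 ≈ 130.42 ⇒ 130.
NO₂: 961.89 ∈ [551.70, 1074.08] ↔ index [51, 100].
51 + (961.89−551.70)·(100−51)/(1074.08−551.70) = 51 + 410.19·49/522.38 ≈ 89.48, so AQI = 89.
CO: 45.44 lies in 40.97–48.72, so I_lo=151, I_hi=200, C_lo=40.97, C_hi=48.72.
(200−151)/(48.72−40.97) × (45.44−40.97) + 151 = 49/7.75 × 4.47 + 151 ≈ 179.26 → 179.
O₃: 0.18215 ∈ [0.17086, 0.18773] ↔ index [201, 300].
201 + (0.18215−0.17086)·(300−201)/(0.18773−0.17086) = 201 + 0.01129·99/0.01687 ≈ 267.25, so AQI = 267.
Sub-indices: SO₂→130, NO₂→89, CO→179, O₃→267. Overall AQI = max = 267; dominant pollutant is O₃.
AQI 267: Very Unhealthy.

267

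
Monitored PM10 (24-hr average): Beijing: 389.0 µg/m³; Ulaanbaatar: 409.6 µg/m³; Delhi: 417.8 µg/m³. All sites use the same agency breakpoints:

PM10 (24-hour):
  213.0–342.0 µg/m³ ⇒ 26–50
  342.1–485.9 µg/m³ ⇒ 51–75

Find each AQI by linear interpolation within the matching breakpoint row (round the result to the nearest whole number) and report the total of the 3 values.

Beijing: 389.0 lies in 342.1–485.9, so I_lo=51, I_hi=75, C_lo=342.1, C_hi=485.9.
(75−51)/(485.9−342.1) × (389.0−342.1) + 51 = 24/143.8 × 46.9 + 51 ≈ 58.83 → 59.
Ulaanbaatar 409.6: bracket 342.1–485.9 → index 51–75; slope 24/143.8, offset 67.5.
AQI = 51 + 24/143.8·67.5 ≈ 62.27 ⇒ 62.
Delhi: 417.8 lies in 342.1–485.9, so I_lo=51, I_hi=75, C_lo=342.1, C_hi=485.9.
(75−51)/(485.9−342.1) × (417.8−342.1) + 51 = 24/143.8 × 75.7 + 51 ≈ 63.63 → 64.
AQIs: Beijing=59, Ulaanbaatar=62, Delhi=64. Sum = 59 + 62 + 64 = 185.

185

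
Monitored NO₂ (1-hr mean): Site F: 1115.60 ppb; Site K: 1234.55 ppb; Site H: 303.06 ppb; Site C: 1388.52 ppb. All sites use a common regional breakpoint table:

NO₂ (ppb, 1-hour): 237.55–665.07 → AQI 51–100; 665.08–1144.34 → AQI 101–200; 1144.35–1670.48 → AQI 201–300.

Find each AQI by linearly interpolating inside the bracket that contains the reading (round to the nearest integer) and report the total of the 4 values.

Site F: row 665.08–1144.34 (AQI 101–200). (200−101)·(1115.60−665.08)/(1144.34−665.08) + 101 = 99·450.52/479.26 + 101 ≈ 194.06 → 194.
Site K: 1234.55 ∈ [1144.35, 1670.48] ↔ index [201, 300].
201 + (1234.55−1144.35)·(300−201)/(1670.48−1144.35) = 201 + 90.20·99/526.13 ≈ 217.97, so AQI = 218.
Site H 303.06: bracket 237.55–665.07 → index 51–100; slope 49/427.52, offset 65.51.
AQI = 51 + 49/427.52·65.51 ≈ 58.51 ⇒ 59.
Site C 1388.52: bracket 1144.35–1670.48 → index 201–300; slope 99/526.13, offset 244.17.
AQI = 201 + 99/526.13·244.17 ≈ 246.94 ⇒ 247.
AQIs: Site F=194, Site K=218, Site H=59, Site C=247. Sum = 194 + 218 + 59 + 247 = 718.

718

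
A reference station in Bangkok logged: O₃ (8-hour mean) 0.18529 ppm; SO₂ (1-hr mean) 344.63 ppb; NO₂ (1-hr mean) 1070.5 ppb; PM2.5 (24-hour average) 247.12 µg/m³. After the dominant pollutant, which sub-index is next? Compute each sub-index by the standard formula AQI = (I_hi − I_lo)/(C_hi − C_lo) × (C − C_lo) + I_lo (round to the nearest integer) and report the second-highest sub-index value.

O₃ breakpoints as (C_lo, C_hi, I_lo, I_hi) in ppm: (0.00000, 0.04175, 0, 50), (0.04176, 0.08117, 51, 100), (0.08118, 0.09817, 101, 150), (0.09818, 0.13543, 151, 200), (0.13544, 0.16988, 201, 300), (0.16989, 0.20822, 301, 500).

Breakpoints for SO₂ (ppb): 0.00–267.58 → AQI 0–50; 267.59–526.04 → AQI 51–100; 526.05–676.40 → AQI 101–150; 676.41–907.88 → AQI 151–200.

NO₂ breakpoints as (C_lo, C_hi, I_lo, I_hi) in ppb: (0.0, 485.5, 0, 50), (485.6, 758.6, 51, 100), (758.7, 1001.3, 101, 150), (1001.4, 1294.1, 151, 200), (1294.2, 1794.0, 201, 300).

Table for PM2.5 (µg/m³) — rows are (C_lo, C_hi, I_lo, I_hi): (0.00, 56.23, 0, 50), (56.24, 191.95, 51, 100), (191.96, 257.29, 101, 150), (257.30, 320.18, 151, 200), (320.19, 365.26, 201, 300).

163

O₃: row 0.16989–0.20822 (AQI 301–500). (500−301)·(0.18529−0.16989)/(0.20822−0.16989) + 301 = 199·0.01540/0.03833 + 301 ≈ 380.95 → 381.
SO₂ 344.63: bracket 267.59–526.04 → index 51–100; slope 49/258.45, offset 77.04.
AQI = 51 + 49/258.45·77.04 ≈ 65.61 ⇒ 66.
NO₂ 1070.5: bracket 1001.4–1294.1 → index 151–200; slope 49/292.7, offset 69.1.
AQI = 151 + 49/292.7·69.1 ≈ 162.57 ⇒ 163.
PM2.5: 247.12 ∈ [191.96, 257.29] ↔ index [101, 150].
101 + (247.12−191.96)·(150−101)/(257.29−191.96) = 101 + 55.16·49/65.33 ≈ 142.37, so AQI = 142.
Sub-indices: O₃→381, SO₂→66, NO₂→163, PM2.5→142. Ranked high→low: 381, 163, 142, 66. Second-highest sub-index = 163.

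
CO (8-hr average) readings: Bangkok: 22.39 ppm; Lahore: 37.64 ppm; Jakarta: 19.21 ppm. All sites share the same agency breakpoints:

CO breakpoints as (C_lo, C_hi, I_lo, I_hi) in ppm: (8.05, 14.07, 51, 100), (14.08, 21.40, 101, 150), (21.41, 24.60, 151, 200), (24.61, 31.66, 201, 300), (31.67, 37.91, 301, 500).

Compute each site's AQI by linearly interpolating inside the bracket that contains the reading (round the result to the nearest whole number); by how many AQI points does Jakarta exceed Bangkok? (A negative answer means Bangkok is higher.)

-31

Bangkok 22.39: bracket 21.41–24.60 → index 151–200; slope 49/3.19, offset 0.98.
AQI = 151 + 49/3.19·0.98 ≈ 166.05 ⇒ 166.
Lahore 37.64: bracket 31.67–37.91 → index 301–500; slope 199/6.24, offset 5.97.
AQI = 301 + 199/6.24·5.97 ≈ 491.39 ⇒ 491.
Jakarta: row 14.08–21.40 (AQI 101–150). (150−101)·(19.21−14.08)/(21.40−14.08) + 101 = 49·5.13/7.32 + 101 ≈ 135.34 → 135.
AQIs: Bangkok=166, Lahore=491, Jakarta=135. Jakarta (135) − Bangkok (166) = -31.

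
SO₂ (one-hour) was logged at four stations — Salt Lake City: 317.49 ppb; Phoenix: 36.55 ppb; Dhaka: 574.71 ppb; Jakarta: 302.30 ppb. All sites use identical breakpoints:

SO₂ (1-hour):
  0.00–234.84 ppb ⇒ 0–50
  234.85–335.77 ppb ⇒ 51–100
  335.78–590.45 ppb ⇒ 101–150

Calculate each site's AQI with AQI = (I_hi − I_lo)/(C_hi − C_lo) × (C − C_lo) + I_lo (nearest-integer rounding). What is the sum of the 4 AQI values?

Salt Lake City: 317.49 lies in 234.85–335.77, so I_lo=51, I_hi=100, C_lo=234.85, C_hi=335.77.
(100−51)/(335.77−234.85) × (317.49−234.85) + 51 = 49/100.92 × 82.64 + 51 ≈ 91.12 → 91.
Phoenix: 36.55 ∈ [0.00, 234.84] ↔ index [0, 50].
0 + (36.55−0.00)·(50−0)/(234.84−0.00) = 0 + 36.55·50/234.84 ≈ 7.78, so AQI = 8.
Dhaka: 574.71 ∈ [335.78, 590.45] ↔ index [101, 150].
101 + (574.71−335.78)·(150−101)/(590.45−335.78) = 101 + 238.93·49/254.67 ≈ 146.97, so AQI = 147.
Jakarta: row 234.85–335.77 (AQI 51–100). (100−51)·(302.30−234.85)/(335.77−234.85) + 51 = 49·67.45/100.92 + 51 ≈ 83.75 → 84.
AQIs: Salt Lake City=91, Phoenix=8, Dhaka=147, Jakarta=84. Sum = 91 + 8 + 147 + 84 = 330.

330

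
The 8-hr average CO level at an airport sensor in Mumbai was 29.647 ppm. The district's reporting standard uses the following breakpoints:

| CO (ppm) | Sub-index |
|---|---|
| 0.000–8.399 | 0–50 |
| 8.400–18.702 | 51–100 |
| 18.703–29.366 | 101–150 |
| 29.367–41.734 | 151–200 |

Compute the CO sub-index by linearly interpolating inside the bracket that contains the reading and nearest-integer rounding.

152

CO: row 29.367–41.734 (AQI 151–200). (200−151)·(29.647−29.367)/(41.734−29.367) + 151 = 49·0.280/12.367 + 151 ≈ 152.11 → 152.
AQI 152 falls in the Unhealthy category.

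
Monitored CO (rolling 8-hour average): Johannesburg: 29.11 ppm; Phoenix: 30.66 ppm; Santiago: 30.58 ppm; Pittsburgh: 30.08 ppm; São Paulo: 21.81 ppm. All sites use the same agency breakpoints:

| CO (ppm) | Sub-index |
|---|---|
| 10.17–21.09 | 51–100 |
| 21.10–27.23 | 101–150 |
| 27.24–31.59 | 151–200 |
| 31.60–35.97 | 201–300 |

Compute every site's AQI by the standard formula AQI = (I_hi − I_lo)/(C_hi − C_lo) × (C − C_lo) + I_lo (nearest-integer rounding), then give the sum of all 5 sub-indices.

841

Johannesburg 29.11: bracket 27.24–31.59 → index 151–200; slope 49/4.35, offset 1.87.
AQI = 151 + 49/4.35·1.87 ≈ 172.06 ⇒ 172.
Phoenix: 30.66 lies in 27.24–31.59, so I_lo=151, I_hi=200, C_lo=27.24, C_hi=31.59.
(200−151)/(31.59−27.24) × (30.66−27.24) + 151 = 49/4.35 × 3.42 + 151 ≈ 189.52 → 190.
Santiago: 30.58 ∈ [27.24, 31.59] ↔ index [151, 200].
151 + (30.58−27.24)·(200−151)/(31.59−27.24) = 151 + 3.34·49/4.35 ≈ 188.62, so AQI = 189.
Pittsburgh: 30.08 lies in 27.24–31.59, so I_lo=151, I_hi=200, C_lo=27.24, C_hi=31.59.
(200−151)/(31.59−27.24) × (30.08−27.24) + 151 = 49/4.35 × 2.84 + 151 ≈ 182.99 → 183.
São Paulo: row 21.10–27.23 (AQI 101–150). (150−101)·(21.81−21.10)/(27.23−21.10) + 101 = 49·0.71/6.13 + 101 ≈ 106.68 → 107.
AQIs: Johannesburg=172, Phoenix=190, Santiago=189, Pittsburgh=183, São Paulo=107. Sum = 172 + 190 + 189 + 183 + 107 = 841.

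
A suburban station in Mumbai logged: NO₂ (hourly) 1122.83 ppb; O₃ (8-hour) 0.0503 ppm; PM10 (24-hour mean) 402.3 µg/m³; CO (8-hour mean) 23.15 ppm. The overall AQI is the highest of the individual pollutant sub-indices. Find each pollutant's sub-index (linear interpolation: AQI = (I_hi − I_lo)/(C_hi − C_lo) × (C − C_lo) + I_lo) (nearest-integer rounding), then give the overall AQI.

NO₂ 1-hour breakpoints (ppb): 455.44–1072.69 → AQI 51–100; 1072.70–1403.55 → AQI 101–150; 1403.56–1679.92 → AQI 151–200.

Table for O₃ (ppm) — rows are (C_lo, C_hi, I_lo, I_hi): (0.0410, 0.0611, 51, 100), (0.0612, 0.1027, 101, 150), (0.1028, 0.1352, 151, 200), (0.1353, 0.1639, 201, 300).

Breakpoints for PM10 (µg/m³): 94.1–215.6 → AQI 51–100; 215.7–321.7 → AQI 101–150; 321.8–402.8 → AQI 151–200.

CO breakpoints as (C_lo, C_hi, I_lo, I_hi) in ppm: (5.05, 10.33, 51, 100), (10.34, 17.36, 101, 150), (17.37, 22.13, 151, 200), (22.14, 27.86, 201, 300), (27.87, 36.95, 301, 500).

NO₂: 1122.83 lies in 1072.70–1403.55, so I_lo=101, I_hi=150, C_lo=1072.70, C_hi=1403.55.
(150−101)/(1403.55−1072.70) × (1122.83−1072.70) + 101 = 49/330.85 × 50.13 + 101 ≈ 108.42 → 108.
O₃: 0.0503 lies in 0.0410–0.0611, so I_lo=51, I_hi=100, C_lo=0.0410, C_hi=0.0611.
(100−51)/(0.0611−0.0410) × (0.0503−0.0410) + 51 = 49/0.0201 × 0.0093 + 51 ≈ 73.67 → 74.
PM10: 402.3 ∈ [321.8, 402.8] ↔ index [151, 200].
151 + (402.3−321.8)·(200−151)/(402.8−321.8) = 151 + 80.5·49/81.0 ≈ 199.70, so AQI = 200.
CO: 23.15 lies in 22.14–27.86, so I_lo=201, I_hi=300, C_lo=22.14, C_hi=27.86.
(300−201)/(27.86−22.14) × (23.15−22.14) + 201 = 99/5.72 × 1.01 + 201 ≈ 218.48 → 218.
Sub-indices: NO₂→108, O₃→74, PM10→200, CO→218. Overall AQI = max = 218; dominant pollutant is CO.

218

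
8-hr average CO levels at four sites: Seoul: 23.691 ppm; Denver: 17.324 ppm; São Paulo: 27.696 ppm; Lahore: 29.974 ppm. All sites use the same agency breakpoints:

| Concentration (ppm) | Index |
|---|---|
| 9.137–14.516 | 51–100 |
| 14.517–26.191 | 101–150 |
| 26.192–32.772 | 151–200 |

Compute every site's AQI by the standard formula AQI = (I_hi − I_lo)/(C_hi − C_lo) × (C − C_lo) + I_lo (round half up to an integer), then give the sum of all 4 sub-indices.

594

Seoul 23.691: bracket 14.517–26.191 → index 101–150; slope 49/11.674, offset 9.174.
AQI = 101 + 49/11.674·9.174 ≈ 139.51 ⇒ 140.
Denver: 17.324 lies in 14.517–26.191, so I_lo=101, I_hi=150, C_lo=14.517, C_hi=26.191.
(150−101)/(26.191−14.517) × (17.324−14.517) + 101 = 49/11.674 × 2.807 + 101 ≈ 112.78 → 113.
São Paulo: 27.696 lies in 26.192–32.772, so I_lo=151, I_hi=200, C_lo=26.192, C_hi=32.772.
(200−151)/(32.772−26.192) × (27.696−26.192) + 151 = 49/6.580 × 1.504 + 151 ≈ 162.20 → 162.
Lahore: 29.974 lies in 26.192–32.772, so I_lo=151, I_hi=200, C_lo=26.192, C_hi=32.772.
(200−151)/(32.772−26.192) × (29.974−26.192) + 151 = 49/6.580 × 3.782 + 151 ≈ 179.16 → 179.
AQIs: Seoul=140, Denver=113, São Paulo=162, Lahore=179. Sum = 140 + 113 + 162 + 179 = 594.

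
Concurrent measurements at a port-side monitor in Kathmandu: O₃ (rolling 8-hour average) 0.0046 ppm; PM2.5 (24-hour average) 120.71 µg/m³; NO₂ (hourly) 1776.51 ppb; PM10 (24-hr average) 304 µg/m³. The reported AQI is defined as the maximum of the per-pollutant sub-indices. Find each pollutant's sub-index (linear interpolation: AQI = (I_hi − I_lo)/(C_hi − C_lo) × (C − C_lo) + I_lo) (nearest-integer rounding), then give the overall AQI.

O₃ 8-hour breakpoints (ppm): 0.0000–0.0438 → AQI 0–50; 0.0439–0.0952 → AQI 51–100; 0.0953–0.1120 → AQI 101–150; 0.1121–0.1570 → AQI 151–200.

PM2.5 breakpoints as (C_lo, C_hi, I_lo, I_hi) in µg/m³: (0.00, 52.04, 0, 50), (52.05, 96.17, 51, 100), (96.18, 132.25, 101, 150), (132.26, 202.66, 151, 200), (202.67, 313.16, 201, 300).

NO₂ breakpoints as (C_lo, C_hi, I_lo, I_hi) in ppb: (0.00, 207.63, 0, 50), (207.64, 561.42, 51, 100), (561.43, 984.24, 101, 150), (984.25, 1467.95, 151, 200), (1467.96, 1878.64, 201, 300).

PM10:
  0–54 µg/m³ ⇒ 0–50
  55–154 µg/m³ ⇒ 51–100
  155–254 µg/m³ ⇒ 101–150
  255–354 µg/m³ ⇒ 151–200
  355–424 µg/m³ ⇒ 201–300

O₃: row 0.0000–0.0438 (AQI 0–50). (50−0)·(0.0046−0.0000)/(0.0438−0.0000) + 0 = 50·0.0046/0.0438 + 0 ≈ 5.25 → 5.
PM2.5: 120.71 lies in 96.18–132.25, so I_lo=101, I_hi=150, C_lo=96.18, C_hi=132.25.
(150−101)/(132.25−96.18) × (120.71−96.18) + 101 = 49/36.07 × 24.53 + 101 ≈ 134.32 → 134.
NO₂: row 1467.96–1878.64 (AQI 201–300). (300−201)·(1776.51−1467.96)/(1878.64−1467.96) + 201 = 99·308.55/410.68 + 201 ≈ 275.38 → 275.
PM10: 304 lies in 255–354, so I_lo=151, I_hi=200, C_lo=255, C_hi=354.
(200−151)/(354−255) × (304−255) + 151 = 49/99 × 49 + 151 ≈ 175.25 → 175.
Sub-indices: O₃→5, PM2.5→134, NO₂→275, PM10→175. Overall AQI = max = 275; dominant pollutant is NO₂.

275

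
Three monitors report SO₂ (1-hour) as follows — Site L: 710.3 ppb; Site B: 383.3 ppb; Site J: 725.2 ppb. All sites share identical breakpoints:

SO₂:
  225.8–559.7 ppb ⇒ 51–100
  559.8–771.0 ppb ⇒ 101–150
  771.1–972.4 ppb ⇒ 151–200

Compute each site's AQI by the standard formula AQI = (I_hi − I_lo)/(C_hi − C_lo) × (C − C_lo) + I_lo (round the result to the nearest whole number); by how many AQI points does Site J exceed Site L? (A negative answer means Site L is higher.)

3

Site L: row 559.8–771.0 (AQI 101–150). (150−101)·(710.3−559.8)/(771.0−559.8) + 101 = 49·150.5/211.2 + 101 ≈ 135.92 → 136.
Site B: 383.3 lies in 225.8–559.7, so I_lo=51, I_hi=100, C_lo=225.8, C_hi=559.7.
(100−51)/(559.7−225.8) × (383.3−225.8) + 51 = 49/333.9 × 157.5 + 51 ≈ 74.11 → 74.
Site J 725.2: bracket 559.8–771.0 → index 101–150; slope 49/211.2, offset 165.4.
AQI = 101 + 49/211.2·165.4 ≈ 139.37 ⇒ 139.
AQIs: Site L=136, Site B=74, Site J=139. Site J (139) − Site L (136) = 3.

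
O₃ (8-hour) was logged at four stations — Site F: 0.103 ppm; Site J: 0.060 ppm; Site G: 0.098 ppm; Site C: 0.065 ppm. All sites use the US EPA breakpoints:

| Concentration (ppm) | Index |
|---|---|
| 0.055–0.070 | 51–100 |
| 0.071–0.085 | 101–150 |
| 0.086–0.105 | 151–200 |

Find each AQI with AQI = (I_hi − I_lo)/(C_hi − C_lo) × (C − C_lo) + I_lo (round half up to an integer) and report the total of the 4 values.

528

Site F: 0.103 lies in 0.086–0.105, so I_lo=151, I_hi=200, C_lo=0.086, C_hi=0.105.
(200−151)/(0.105−0.086) × (0.103−0.086) + 151 = 49/0.019 × 0.017 + 151 ≈ 194.84 → 195.
Site J: 0.060 lies in 0.055–0.070, so I_lo=51, I_hi=100, C_lo=0.055, C_hi=0.070.
(100−51)/(0.070−0.055) × (0.060−0.055) + 51 = 49/0.015 × 0.005 + 51 ≈ 67.33 → 67.
Site G: row 0.086–0.105 (AQI 151–200). (200−151)·(0.098−0.086)/(0.105−0.086) + 151 = 49·0.012/0.019 + 151 ≈ 181.95 → 182.
Site C: row 0.055–0.070 (AQI 51–100). (100−51)·(0.065−0.055)/(0.070−0.055) + 51 = 49·0.010/0.015 + 51 ≈ 83.67 → 84.
AQIs: Site F=195, Site J=67, Site G=182, Site C=84. Sum = 195 + 67 + 182 + 84 = 528.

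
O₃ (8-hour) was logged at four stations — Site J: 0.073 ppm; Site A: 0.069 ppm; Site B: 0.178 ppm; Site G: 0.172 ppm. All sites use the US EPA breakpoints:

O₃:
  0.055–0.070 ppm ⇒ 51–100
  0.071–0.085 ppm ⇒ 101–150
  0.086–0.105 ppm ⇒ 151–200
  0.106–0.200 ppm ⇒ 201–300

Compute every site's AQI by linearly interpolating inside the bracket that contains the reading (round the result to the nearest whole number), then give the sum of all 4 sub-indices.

753

Site J: 0.073 ∈ [0.071, 0.085] ↔ index [101, 150].
101 + (0.073−0.071)·(150−101)/(0.085−0.071) = 101 + 0.002·49/0.014 ≈ 108.00, so AQI = 108.
Site A: 0.069 ∈ [0.055, 0.070] ↔ index [51, 100].
51 + (0.069−0.055)·(100−51)/(0.070−0.055) = 51 + 0.014·49/0.015 ≈ 96.73, so AQI = 97.
Site B: 0.178 ∈ [0.106, 0.200] ↔ index [201, 300].
201 + (0.178−0.106)·(300−201)/(0.200−0.106) = 201 + 0.072·99/0.094 ≈ 276.83, so AQI = 277.
Site G 0.172: bracket 0.106–0.200 → index 201–300; slope 99/0.094, offset 0.066.
AQI = 201 + 99/0.094·0.066 ≈ 270.51 ⇒ 271.
AQIs: Site J=108, Site A=97, Site B=277, Site G=271. Sum = 108 + 97 + 277 + 271 = 753.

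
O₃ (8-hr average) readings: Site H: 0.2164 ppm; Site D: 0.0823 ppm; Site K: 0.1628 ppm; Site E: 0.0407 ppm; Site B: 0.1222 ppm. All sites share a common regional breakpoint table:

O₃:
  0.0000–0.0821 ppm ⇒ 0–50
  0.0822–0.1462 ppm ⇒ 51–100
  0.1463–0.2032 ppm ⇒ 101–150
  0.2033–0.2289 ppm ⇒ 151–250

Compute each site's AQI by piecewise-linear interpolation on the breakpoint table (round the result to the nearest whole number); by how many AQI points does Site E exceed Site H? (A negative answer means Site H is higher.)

Site H: row 0.2033–0.2289 (AQI 151–250). (250−151)·(0.2164−0.2033)/(0.2289−0.2033) + 151 = 99·0.0131/0.0256 + 151 ≈ 201.66 → 202.
Site D: 0.0823 lies in 0.0822–0.1462, so I_lo=51, I_hi=100, C_lo=0.0822, C_hi=0.1462.
(100−51)/(0.1462−0.0822) × (0.0823−0.0822) + 51 = 49/0.0640 × 0.0001 + 51 ≈ 51.08 → 51.
Site K: row 0.1463–0.2032 (AQI 101–150). (150−101)·(0.1628−0.1463)/(0.2032−0.1463) + 101 = 49·0.0165/0.0569 + 101 ≈ 115.21 → 115.
Site E: 0.0407 lies in 0.0000–0.0821, so I_lo=0, I_hi=50, C_lo=0.0000, C_hi=0.0821.
(50−0)/(0.0821−0.0000) × (0.0407−0.0000) + 0 = 50/0.0821 × 0.0407 + 0 ≈ 24.79 → 25.
Site B 0.1222: bracket 0.0822–0.1462 → index 51–100; slope 49/0.0640, offset 0.0400.
AQI = 51 + 49/0.0640·0.0400 ≈ 81.63 ⇒ 82.
AQIs: Site H=202, Site D=51, Site K=115, Site E=25, Site B=82. Site E (25) − Site H (202) = -177.

-177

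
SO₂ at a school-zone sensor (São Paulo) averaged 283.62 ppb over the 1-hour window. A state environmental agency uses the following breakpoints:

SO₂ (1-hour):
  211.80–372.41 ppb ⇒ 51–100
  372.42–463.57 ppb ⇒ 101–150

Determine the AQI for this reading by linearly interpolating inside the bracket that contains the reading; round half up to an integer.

73

SO₂: 283.62 lies in 211.80–372.41, so I_lo=51, I_hi=100, C_lo=211.80, C_hi=372.41.
(100−51)/(372.41−211.80) × (283.62−211.80) + 51 = 49/160.61 × 71.82 + 51 ≈ 72.91 → 73.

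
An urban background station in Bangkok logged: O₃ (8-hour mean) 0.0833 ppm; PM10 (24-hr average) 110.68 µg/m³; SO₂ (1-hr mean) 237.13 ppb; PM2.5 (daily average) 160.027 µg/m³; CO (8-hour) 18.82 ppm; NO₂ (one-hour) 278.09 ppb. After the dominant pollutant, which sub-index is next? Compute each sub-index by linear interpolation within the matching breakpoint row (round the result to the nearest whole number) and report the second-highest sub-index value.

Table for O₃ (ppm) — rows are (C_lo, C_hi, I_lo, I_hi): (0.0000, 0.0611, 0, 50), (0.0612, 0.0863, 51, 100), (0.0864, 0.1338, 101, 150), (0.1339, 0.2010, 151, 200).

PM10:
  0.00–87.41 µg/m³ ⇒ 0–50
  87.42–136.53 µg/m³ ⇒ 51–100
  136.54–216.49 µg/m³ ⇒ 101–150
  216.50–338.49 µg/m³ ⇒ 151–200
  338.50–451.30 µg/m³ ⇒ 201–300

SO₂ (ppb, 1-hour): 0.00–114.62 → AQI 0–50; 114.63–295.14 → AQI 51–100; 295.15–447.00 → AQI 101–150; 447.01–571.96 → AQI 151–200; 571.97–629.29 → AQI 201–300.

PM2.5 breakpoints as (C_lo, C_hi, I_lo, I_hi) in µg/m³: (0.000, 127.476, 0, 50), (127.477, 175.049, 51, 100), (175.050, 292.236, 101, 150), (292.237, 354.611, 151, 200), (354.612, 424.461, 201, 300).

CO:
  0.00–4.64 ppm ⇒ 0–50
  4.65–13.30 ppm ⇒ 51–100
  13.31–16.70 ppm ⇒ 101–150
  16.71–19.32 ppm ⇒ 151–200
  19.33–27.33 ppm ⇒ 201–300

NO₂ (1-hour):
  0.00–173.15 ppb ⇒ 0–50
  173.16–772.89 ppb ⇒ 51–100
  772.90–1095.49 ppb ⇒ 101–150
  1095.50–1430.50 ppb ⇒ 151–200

O₃: 0.0833 lies in 0.0612–0.0863, so I_lo=51, I_hi=100, C_lo=0.0612, C_hi=0.0863.
(100−51)/(0.0863−0.0612) × (0.0833−0.0612) + 51 = 49/0.0251 × 0.0221 + 51 ≈ 94.14 → 94.
PM10: 110.68 lies in 87.42–136.53, so I_lo=51, I_hi=100, C_lo=87.42, C_hi=136.53.
(100−51)/(136.53−87.42) × (110.68−87.42) + 51 = 49/49.11 × 23.26 + 51 ≈ 74.21 → 74.
SO₂: row 114.63–295.14 (AQI 51–100). (100−51)·(237.13−114.63)/(295.14−114.63) + 51 = 49·122.50/180.51 + 51 ≈ 84.25 → 84.
PM2.5: row 127.477–175.049 (AQI 51–100). (100−51)·(160.027−127.477)/(175.049−127.477) + 51 = 49·32.550/47.572 + 51 ≈ 84.53 → 85.
CO 18.82: bracket 16.71–19.32 → index 151–200; slope 49/2.61, offset 2.11.
AQI = 151 + 49/2.61·2.11 ≈ 190.61 ⇒ 191.
NO₂: 278.09 ∈ [173.16, 772.89] ↔ index [51, 100].
51 + (278.09−173.16)·(100−51)/(772.89−173.16) = 51 + 104.93·49/599.73 ≈ 59.57, so AQI = 60.
Sub-indices: O₃→94, PM10→74, SO₂→84, PM2.5→85, CO→191, NO₂→60. Ranked high→low: 191, 94, 85, 84, 74, 60. Second-highest sub-index = 94.

94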